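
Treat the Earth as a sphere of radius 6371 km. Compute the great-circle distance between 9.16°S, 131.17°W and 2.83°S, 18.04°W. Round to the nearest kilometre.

12487 km

Δλ = -18.04 − -131.17 = 113.13°.
Δφ = -2.83 − -9.16 = 6.33°.
a = sin²(Δφ/2) + cos φ₁ · cos φ₂ · sin²(Δλ/2) = 0.689738.
c = 2·atan2(√a, √(1−a)) = 1.96003 rad → d = 6371·c ≈ 12487.33 km.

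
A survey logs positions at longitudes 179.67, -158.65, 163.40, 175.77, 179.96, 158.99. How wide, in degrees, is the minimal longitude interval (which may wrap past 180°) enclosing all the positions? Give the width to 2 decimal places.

Sort the longitudes: -158.65°, +158.99°, +163.40°, +175.77°, +179.67°, +179.96°.
Eastward gaps between consecutive values (wrapping around): 317.64°, 4.41°, 12.37°, 3.90°, 0.29°, 21.39°.
Largest gap = 317.64° ⇒ minimal covering band is its complement: 360° − 317.64° = 42.36°.
Band runs from +158.99° eastward to -158.65°, crossing the antimeridian.

42.36°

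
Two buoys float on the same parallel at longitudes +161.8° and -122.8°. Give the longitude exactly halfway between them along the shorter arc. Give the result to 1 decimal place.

Signed shortest Δλ from +161.8° to -122.8° is +75.4°.
Midpoint longitude = +161.8° + (+75.4°)/2 = +161.8° + 37.7° = +199.5°.
Normalise into (−180°, 180°]: -160.5°.
(The naïve average (+161.8 + -122.8)/2 = 19.5° is on the wrong side of the globe.)

-160.5°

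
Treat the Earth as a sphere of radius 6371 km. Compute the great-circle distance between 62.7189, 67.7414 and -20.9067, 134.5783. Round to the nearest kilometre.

Δλ = 134.5783 − 67.7414 = 66.8369°.
Δφ = -20.9067 − 62.7189 = -83.6256°.
a = sin²(Δφ/2) + cos φ₁ · cos φ₂ · sin²(Δλ/2) = 0.574365.
c = 2·atan2(√a, √(1−a)) = 1.72008 rad → d = 6371·c ≈ 10958.63 km.

10959 km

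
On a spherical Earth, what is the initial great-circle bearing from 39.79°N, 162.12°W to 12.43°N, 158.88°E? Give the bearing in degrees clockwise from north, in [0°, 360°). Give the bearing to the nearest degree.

Δλ = 158.88 − -162.12 = 321.00°; wrapped into (−180°, 180°]: -39.00°.
θ = atan2( sin Δλ · cos φ₂ , cos φ₁ · sin φ₂ − sin φ₁ · cos φ₂ · cos Δλ )
  = atan2(-0.61457, -0.32030) = -117.528° → normalised to [0°, 360°): 242.472°.

242°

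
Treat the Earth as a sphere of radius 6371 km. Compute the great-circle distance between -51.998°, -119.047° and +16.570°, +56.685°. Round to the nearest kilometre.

Δλ = 56.685 − -119.047 = 175.732°.
Δφ = 16.570 − -51.998 = 68.568°.
a = sin²(Δφ/2) + cos φ₁ · cos φ₂ · sin²(Δλ/2) = 0.906604.
c = 2·atan2(√a, √(1−a)) = 2.52044 rad → d = 6371·c ≈ 16057.72 km.

16058 km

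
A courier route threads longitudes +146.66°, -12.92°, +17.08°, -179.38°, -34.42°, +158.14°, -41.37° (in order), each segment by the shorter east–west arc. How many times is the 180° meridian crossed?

Leg 1: +146.66° → -12.92°, shortest Δλ = -159.58° (west) — does not cross 180°.
Leg 2: -12.92° → +17.08°, shortest Δλ = 30.0° (east) — does not cross 180°.
Leg 3: +17.08° → -179.38°, shortest Δλ = 163.54° (east) — crosses 180°.
Leg 4: -179.38° → -34.42°, shortest Δλ = 144.96° (east) — does not cross 180°.
Leg 5: -34.42° → +158.14°, shortest Δλ = -167.44° (west) — crosses 180°.
Leg 6: +158.14° → -41.37°, shortest Δλ = 160.49° (east) — crosses 180°.
Total crossings: 3.

3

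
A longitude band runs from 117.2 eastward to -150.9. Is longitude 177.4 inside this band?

Band width going east from +117.2° to -150.9°: ((-150.9 − 117.2) mod 360) = 91.9°.
Offset of +177.4° east of the west edge: ((177.4 − 117.2) mod 360) = 60.2°.
60.2° ≤ 91.9° ⇒ inside.

Yes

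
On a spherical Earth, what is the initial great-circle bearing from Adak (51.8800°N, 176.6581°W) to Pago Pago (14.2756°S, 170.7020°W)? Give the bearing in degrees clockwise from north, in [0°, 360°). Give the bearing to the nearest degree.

174°

Δλ = -170.7020 − -176.6581 = 5.9561°.
θ = atan2( sin Δλ · cos φ₂ , cos φ₁ · sin φ₂ − sin φ₁ · cos φ₂ · cos Δλ )
  = atan2(0.10056, -0.91053) = 173.698° → normalised to [0°, 360°): 173.698°.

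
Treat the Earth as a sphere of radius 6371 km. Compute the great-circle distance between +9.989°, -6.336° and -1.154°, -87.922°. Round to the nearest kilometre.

9109 km

Δλ = -87.922 − -6.336 = -81.586°.
Δφ = -1.154 − 9.989 = -11.143°.
a = sin²(Δφ/2) + cos φ₁ · cos φ₂ · sin²(Δλ/2) = 0.429708.
c = 2·atan2(√a, √(1−a)) = 1.42975 rad → d = 6371·c ≈ 9108.91 km.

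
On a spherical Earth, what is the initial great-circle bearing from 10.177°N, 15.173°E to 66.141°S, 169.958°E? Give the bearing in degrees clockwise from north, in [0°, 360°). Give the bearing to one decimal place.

168.3°

Δλ = 169.958 − 15.173 = 154.785°.
θ = atan2( sin Δλ · cos φ₂ , cos φ₁ · sin φ₂ − sin φ₁ · cos φ₂ · cos Δλ )
  = atan2(0.17232, -0.83550) = 168.346° → normalised to [0°, 360°): 168.346°.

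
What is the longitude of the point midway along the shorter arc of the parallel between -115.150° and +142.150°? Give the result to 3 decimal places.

Signed shortest Δλ from -115.150° to +142.150° is -102.700°.
Midpoint longitude = -115.150° + (-102.700°)/2 = -115.150° − 51.350° = -166.500°.
(The naïve average (-115.150 + +142.150)/2 = 13.5° is on the wrong side of the globe.)

-166.500°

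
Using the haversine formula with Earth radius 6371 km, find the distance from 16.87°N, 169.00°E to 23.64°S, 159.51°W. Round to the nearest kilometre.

Δλ = -159.51 − 169.00 = -328.51°; wrapped into (−180°, 180°]: 31.49°.
Δφ = -23.64 − 16.87 = -40.51°.
a = sin²(Δφ/2) + cos φ₁ · cos φ₂ · sin²(Δλ/2) = 0.184406.
c = 2·atan2(√a, √(1−a)) = 0.88771 rad → d = 6371·c ≈ 5655.62 km.

5656 km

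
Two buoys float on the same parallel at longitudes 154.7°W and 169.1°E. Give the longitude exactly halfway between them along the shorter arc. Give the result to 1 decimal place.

Signed shortest Δλ from -154.7° to +169.1° is -36.2°.
Midpoint longitude = -154.7° + (-36.2°)/2 = -154.7° − 18.1° = -172.8°.
(The naïve average (-154.7 + +169.1)/2 = 7.2° is on the wrong side of the globe.)

172.8°W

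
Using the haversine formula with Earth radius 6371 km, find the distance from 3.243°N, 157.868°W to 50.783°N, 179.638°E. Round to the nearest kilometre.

5690 km

Δλ = 179.638 − -157.868 = 337.506°; wrapped into (−180°, 180°]: -22.494°.
Δφ = 50.783 − 3.243 = 47.540°.
a = sin²(Δφ/2) + cos φ₁ · cos φ₂ · sin²(Δλ/2) = 0.186475.
c = 2·atan2(√a, √(1−a)) = 0.89304 rad → d = 6371·c ≈ 5689.53 km.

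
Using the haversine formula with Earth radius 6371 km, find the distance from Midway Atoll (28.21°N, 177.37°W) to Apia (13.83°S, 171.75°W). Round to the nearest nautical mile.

Δλ = -171.75 − -177.37 = 5.62°.
Δφ = -13.83 − 28.21 = -42.04°.
a = sin²(Δφ/2) + cos φ₁ · cos φ₂ · sin²(Δλ/2) = 0.130718.
c = 2·atan2(√a, √(1−a)) = 0.73986 rad → d = 6371·c ≈ 4713.63 km ≈ 2545.16 nmi.

2545 nmi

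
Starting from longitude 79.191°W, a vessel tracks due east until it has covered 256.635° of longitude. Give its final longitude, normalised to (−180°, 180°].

177.444°E

Start at -79.191°; shift +256.635° → +177.444°.
+177.444° already lies in (−180°, 180°].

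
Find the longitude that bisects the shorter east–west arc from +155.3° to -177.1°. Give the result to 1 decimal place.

Signed shortest Δλ from +155.3° to -177.1° is +27.6°.
Midpoint longitude = +155.3° + (+27.6°)/2 = +155.3° + 13.8° = +169.1°.
(The naïve average (+155.3 + -177.1)/2 = -10.9° is on the wrong side of the globe.)

+169.1°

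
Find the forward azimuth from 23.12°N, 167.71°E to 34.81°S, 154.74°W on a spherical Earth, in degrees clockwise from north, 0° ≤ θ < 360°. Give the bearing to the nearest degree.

Δλ = -154.74 − 167.71 = -322.45°; wrapped into (−180°, 180°]: 37.55°.
θ = atan2( sin Δλ · cos φ₂ , cos φ₁ · sin φ₂ − sin φ₁ · cos φ₂ · cos Δλ )
  = atan2(0.50039, -0.78061) = 147.339° → normalised to [0°, 360°): 147.339°.

147°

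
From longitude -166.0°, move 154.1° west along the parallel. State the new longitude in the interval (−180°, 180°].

Start at -166.0°; shift −154.1° → -320.1°.
-320.1° lies outside (−180°, 180°]; add 360° → +39.9°.

+39.9°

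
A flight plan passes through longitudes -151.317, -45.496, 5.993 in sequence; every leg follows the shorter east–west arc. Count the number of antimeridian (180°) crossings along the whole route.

0

Leg 1: -151.317° → -45.496°, shortest Δλ = 105.821° (east) — does not cross 180°.
Leg 2: -45.496° → +5.993°, shortest Δλ = 51.489° (east) — does not cross 180°.
Total crossings: 0.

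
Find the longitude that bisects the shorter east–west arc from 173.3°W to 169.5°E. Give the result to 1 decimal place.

178.1°E

Signed shortest Δλ from -173.3° to +169.5° is -17.2°.
Midpoint longitude = -173.3° + (-17.2°)/2 = -173.3° − 8.6° = -181.9°.
Normalise into (−180°, 180°]: +178.1°.
(The naïve average (-173.3 + +169.5)/2 = -1.9° is on the wrong side of the globe.)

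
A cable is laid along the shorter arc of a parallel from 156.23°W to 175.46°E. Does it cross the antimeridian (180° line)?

Yes

Naïve |175.46 − -156.23| = 331.69° > 180°, so the shorter arc goes the other way round — across 180°.
Signed shortest Δλ = ((175.46 − -156.23 + 180) mod 360) − 180 = -28.31°.
Going west by 28.31° from -156.23° passes through 180° before reaching +175.46°.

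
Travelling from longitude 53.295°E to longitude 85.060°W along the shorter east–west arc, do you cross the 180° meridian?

Signed shortest Δλ = ((-85.060 − 53.295 + 180) mod 360) − 180 = -138.355°.
Going west by 138.355° from +53.295° reaches -85.060° without touching 180°.

No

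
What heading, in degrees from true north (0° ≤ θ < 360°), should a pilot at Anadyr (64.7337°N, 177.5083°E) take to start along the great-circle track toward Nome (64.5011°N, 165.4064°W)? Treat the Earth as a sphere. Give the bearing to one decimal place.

Δλ = -165.4064 − 177.5083 = -342.9147°; wrapped into (−180°, 180°]: 17.0853°.
θ = atan2( sin Δλ · cos φ₂ , cos φ₁ · sin φ₂ − sin φ₁ · cos φ₂ · cos Δλ )
  = atan2(0.12648, 0.01312) = 84.077° → normalised to [0°, 360°): 84.077°.

84.1°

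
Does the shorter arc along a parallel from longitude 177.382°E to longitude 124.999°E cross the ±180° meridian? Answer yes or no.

No

Signed shortest Δλ = ((124.999 − 177.382 + 180) mod 360) − 180 = -52.383°.
Going west by 52.383° from +177.382° reaches +124.999° without touching 180°.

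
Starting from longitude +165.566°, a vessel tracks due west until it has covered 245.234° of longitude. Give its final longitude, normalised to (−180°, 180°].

Start at +165.566°; shift −245.234° → -79.668°.
-79.668° already lies in (−180°, 180°].

-79.668°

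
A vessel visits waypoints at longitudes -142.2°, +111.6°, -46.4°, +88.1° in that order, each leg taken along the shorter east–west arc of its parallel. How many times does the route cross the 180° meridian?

Leg 1: -142.2° → +111.6°, shortest Δλ = -106.2° (west) — crosses 180°.
Leg 2: +111.6° → -46.4°, shortest Δλ = -158.0° (west) — does not cross 180°.
Leg 3: -46.4° → +88.1°, shortest Δλ = 134.5° (east) — does not cross 180°.
Total crossings: 1.

1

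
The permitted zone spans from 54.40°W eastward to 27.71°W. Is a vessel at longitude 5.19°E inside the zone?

Band width going east from -54.40° to -27.71°: ((-27.71 − -54.40) mod 360) = 26.69°.
Offset of +5.19° east of the west edge: ((5.19 − -54.40) mod 360) = 59.59°.
59.59° > 26.69° ⇒ outside.

No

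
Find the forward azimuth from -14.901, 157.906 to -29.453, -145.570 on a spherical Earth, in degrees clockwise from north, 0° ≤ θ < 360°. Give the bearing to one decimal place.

115.8°

Δλ = -145.570 − 157.906 = -303.476°; wrapped into (−180°, 180°]: 56.524°.
θ = atan2( sin Δλ · cos φ₂ , cos φ₁ · sin φ₂ − sin φ₁ · cos φ₂ · cos Δλ )
  = atan2(0.72632, -0.35167) = 115.835° → normalised to [0°, 360°): 115.835°.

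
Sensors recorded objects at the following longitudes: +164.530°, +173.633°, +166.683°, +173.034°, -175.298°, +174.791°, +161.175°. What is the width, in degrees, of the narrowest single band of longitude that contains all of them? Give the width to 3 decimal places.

Sort the longitudes: -175.298°, +161.175°, +164.530°, +166.683°, +173.034°, +173.633°, +174.791°.
Eastward gaps between consecutive values (wrapping around): 336.473°, 3.355°, 2.153°, 6.351°, 0.599°, 1.158°, 9.911°.
Largest gap = 336.473° ⇒ minimal covering band is its complement: 360° − 336.473° = 23.527°.
Band runs from +161.175° eastward to -175.298°, crossing the antimeridian.

23.527°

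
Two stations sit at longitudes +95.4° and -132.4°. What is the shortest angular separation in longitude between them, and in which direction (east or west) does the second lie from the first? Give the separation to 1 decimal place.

132.2° east

Raw difference: -132.4 − 95.4 = -227.8°.
Normalise into (−180°, 180°]: -227.8° + 360° = 132.2°.
Positive ⇒ the second point lies to the east; separation 132.2°.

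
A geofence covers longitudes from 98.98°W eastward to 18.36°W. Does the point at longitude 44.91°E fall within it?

No

Band width going east from -98.98° to -18.36°: ((-18.36 − -98.98) mod 360) = 80.62°.
Offset of +44.91° east of the west edge: ((44.91 − -98.98) mod 360) = 143.89°.
143.89° > 80.62° ⇒ outside.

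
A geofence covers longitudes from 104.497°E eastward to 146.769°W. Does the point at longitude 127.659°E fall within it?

Band width going east from +104.497° to -146.769°: ((-146.769 − 104.497) mod 360) = 108.734°.
Offset of +127.659° east of the west edge: ((127.659 − 104.497) mod 360) = 23.162°.
23.162° ≤ 108.734° ⇒ inside.

Yes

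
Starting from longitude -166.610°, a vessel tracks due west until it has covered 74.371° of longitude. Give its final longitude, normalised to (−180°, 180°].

Start at -166.610°; shift −74.371° → -240.981°.
-240.981° lies outside (−180°, 180°]; add 360° → +119.019°.

+119.019°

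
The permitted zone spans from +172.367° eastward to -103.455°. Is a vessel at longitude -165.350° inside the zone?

Band width going east from +172.367° to -103.455°: ((-103.455 − 172.367) mod 360) = 84.178°.
Offset of -165.350° east of the west edge: ((-165.350 − 172.367) mod 360) = 22.283°.
22.283° ≤ 84.178° ⇒ inside.

Yes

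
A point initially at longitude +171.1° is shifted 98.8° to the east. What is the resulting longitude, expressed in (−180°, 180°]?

Start at +171.1°; shift +98.8° → +269.9°.
+269.9° lies outside (−180°, 180°]; subtract 360° → -90.1°.

-90.1°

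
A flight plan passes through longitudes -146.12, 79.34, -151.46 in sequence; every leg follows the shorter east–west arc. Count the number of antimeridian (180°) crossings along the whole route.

2

Leg 1: -146.12° → +79.34°, shortest Δλ = -134.54° (west) — crosses 180°.
Leg 2: +79.34° → -151.46°, shortest Δλ = 129.2° (east) — crosses 180°.
Total crossings: 2.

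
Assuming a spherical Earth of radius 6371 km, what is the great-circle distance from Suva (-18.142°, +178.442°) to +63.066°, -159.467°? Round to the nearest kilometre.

Δλ = -159.467 − 178.442 = -337.909°; wrapped into (−180°, 180°]: 22.091°.
Δφ = 63.066 − -18.142 = 81.208°.
a = sin²(Δφ/2) + cos φ₁ · cos φ₂ · sin²(Δλ/2) = 0.439376.
c = 2·atan2(√a, √(1−a)) = 1.44925 rad → d = 6371·c ≈ 9233.17 km.

9233 km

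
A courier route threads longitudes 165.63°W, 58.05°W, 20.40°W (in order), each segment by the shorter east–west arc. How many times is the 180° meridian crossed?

0

Leg 1: -165.63° → -58.05°, shortest Δλ = 107.58° (east) — does not cross 180°.
Leg 2: -58.05° → -20.40°, shortest Δλ = 37.65° (east) — does not cross 180°.
Total crossings: 0.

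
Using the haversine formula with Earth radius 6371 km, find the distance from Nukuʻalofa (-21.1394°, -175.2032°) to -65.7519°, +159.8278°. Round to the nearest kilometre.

Δλ = 159.8278 − -175.2032 = 335.0310°; wrapped into (−180°, 180°]: -24.9690°.
Δφ = -65.7519 − -21.1394 = -44.6125°.
a = sin²(Δφ/2) + cos φ₁ · cos φ₂ · sin²(Δλ/2) = 0.161964.
c = 2·atan2(√a, √(1−a)) = 0.82838 rad → d = 6371·c ≈ 5277.60 km.

5278 km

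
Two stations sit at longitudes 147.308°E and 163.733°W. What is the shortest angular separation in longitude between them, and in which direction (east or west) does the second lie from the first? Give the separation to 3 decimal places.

48.959° east

Raw difference: -163.733 − 147.308 = -311.041°.
Normalise into (−180°, 180°]: -311.041° + 360° = 48.959°.
Positive ⇒ the second point lies to the east; separation 48.959°.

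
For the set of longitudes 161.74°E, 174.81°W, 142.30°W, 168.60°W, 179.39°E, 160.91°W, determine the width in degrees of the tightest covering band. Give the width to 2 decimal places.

Sort the longitudes: -174.81°, -168.60°, -160.91°, -142.30°, +161.74°, +179.39°.
Eastward gaps between consecutive values (wrapping around): 6.21°, 7.69°, 18.61°, 304.04°, 17.65°, 5.80°.
Largest gap = 304.04° ⇒ minimal covering band is its complement: 360° − 304.04° = 55.96°.
Band runs from +161.74° eastward to -142.30°, crossing the antimeridian.

55.96°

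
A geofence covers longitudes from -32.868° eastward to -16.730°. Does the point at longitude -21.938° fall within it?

Yes

Band width going east from -32.868° to -16.730°: ((-16.730 − -32.868) mod 360) = 16.138°.
Offset of -21.938° east of the west edge: ((-21.938 − -32.868) mod 360) = 10.930°.
10.930° ≤ 16.138° ⇒ inside.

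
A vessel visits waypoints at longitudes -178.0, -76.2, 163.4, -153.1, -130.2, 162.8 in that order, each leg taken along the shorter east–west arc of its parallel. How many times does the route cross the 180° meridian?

3

Leg 1: -178.0° → -76.2°, shortest Δλ = 101.8° (east) — does not cross 180°.
Leg 2: -76.2° → +163.4°, shortest Δλ = -120.4° (west) — crosses 180°.
Leg 3: +163.4° → -153.1°, shortest Δλ = 43.5° (east) — crosses 180°.
Leg 4: -153.1° → -130.2°, shortest Δλ = 22.9° (east) — does not cross 180°.
Leg 5: -130.2° → +162.8°, shortest Δλ = -67.0° (west) — crosses 180°.
Total crossings: 3.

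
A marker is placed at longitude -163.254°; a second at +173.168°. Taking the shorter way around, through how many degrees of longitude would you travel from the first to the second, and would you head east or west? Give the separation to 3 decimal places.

23.578° west

Raw difference: 173.168 − -163.254 = 336.422°.
Normalise into (−180°, 180°]: 336.422° − 360° = -23.578°.
Negative ⇒ the second point lies to the west; separation 23.578°.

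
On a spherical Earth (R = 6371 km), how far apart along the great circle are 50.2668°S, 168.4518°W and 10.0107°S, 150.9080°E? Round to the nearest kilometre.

5817 km

Δλ = 150.9080 − -168.4518 = 319.3598°; wrapped into (−180°, 180°]: -40.6402°.
Δφ = -10.0107 − -50.2668 = 40.2561°.
a = sin²(Δφ/2) + cos φ₁ · cos φ₂ · sin²(Δλ/2) = 0.194329.
c = 2·atan2(√a, √(1−a)) = 0.91304 rad → d = 6371·c ≈ 5816.99 km.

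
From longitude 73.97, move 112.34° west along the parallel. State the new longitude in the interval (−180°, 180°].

-38.37°

Start at +73.97°; shift −112.34° → -38.37°.
-38.37° already lies in (−180°, 180°].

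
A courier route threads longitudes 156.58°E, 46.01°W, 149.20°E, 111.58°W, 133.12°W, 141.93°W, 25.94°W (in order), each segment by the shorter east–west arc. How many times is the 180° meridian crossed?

Leg 1: +156.58° → -46.01°, shortest Δλ = 157.41° (east) — crosses 180°.
Leg 2: -46.01° → +149.20°, shortest Δλ = -164.79° (west) — crosses 180°.
Leg 3: +149.20° → -111.58°, shortest Δλ = 99.22° (east) — crosses 180°.
Leg 4: -111.58° → -133.12°, shortest Δλ = -21.54° (west) — does not cross 180°.
Leg 5: -133.12° → -141.93°, shortest Δλ = -8.81° (west) — does not cross 180°.
Leg 6: -141.93° → -25.94°, shortest Δλ = 115.99° (east) — does not cross 180°.
Total crossings: 3.

3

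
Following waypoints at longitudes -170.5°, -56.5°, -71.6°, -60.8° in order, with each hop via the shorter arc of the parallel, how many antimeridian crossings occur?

Leg 1: -170.5° → -56.5°, shortest Δλ = 114.0° (east) — does not cross 180°.
Leg 2: -56.5° → -71.6°, shortest Δλ = -15.1° (west) — does not cross 180°.
Leg 3: -71.6° → -60.8°, shortest Δλ = 10.8° (east) — does not cross 180°.
Total crossings: 0.

0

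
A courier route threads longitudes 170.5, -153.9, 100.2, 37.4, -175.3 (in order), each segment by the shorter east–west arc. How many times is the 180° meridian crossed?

Leg 1: +170.5° → -153.9°, shortest Δλ = 35.6° (east) — crosses 180°.
Leg 2: -153.9° → +100.2°, shortest Δλ = -105.9° (west) — crosses 180°.
Leg 3: +100.2° → +37.4°, shortest Δλ = -62.8° (west) — does not cross 180°.
Leg 4: +37.4° → -175.3°, shortest Δλ = 147.3° (east) — crosses 180°.
Total crossings: 3.

3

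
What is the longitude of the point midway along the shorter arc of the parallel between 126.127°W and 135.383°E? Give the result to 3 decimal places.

175.372°W

Signed shortest Δλ from -126.127° to +135.383° is -98.490°.
Midpoint longitude = -126.127° + (-98.490°)/2 = -126.127° − 49.245° = -175.372°.
(The naïve average (-126.127 + +135.383)/2 = 4.628° is on the wrong side of the globe.)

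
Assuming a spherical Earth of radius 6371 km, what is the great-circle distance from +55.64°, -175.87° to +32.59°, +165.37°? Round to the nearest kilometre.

Δλ = 165.37 − -175.87 = 341.24°; wrapped into (−180°, 180°]: -18.76°.
Δφ = 32.59 − 55.64 = -23.05°.
a = sin²(Δφ/2) + cos φ₁ · cos φ₂ · sin²(Δλ/2) = 0.052550.
c = 2·atan2(√a, √(1−a)) = 0.46259 rad → d = 6371·c ≈ 2947.15 km.

2947 km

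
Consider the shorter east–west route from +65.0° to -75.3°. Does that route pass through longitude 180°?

No

Signed shortest Δλ = ((-75.3 − 65.0 + 180) mod 360) − 180 = -140.3°.
Going west by 140.3° from +65.0° reaches -75.3° without touching 180°.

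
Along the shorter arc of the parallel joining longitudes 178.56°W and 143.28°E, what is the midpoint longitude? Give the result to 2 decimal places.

162.36°E

Signed shortest Δλ from -178.56° to +143.28° is -38.16°.
Midpoint longitude = -178.56° + (-38.16°)/2 = -178.56° − 19.08° = -197.64°.
Normalise into (−180°, 180°]: +162.36°.
(The naïve average (-178.56 + +143.28)/2 = -17.64° is on the wrong side of the globe.)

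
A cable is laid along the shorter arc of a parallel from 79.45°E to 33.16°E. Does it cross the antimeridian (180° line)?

Signed shortest Δλ = ((33.16 − 79.45 + 180) mod 360) − 180 = -46.29°.
Going west by 46.29° from +79.45° reaches +33.16° without touching 180°.

No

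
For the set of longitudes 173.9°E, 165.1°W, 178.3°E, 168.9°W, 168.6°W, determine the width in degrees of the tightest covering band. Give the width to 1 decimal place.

Sort the longitudes: -168.9°, -168.6°, -165.1°, +173.9°, +178.3°.
Eastward gaps between consecutive values (wrapping around): 0.3°, 3.5°, 339.0°, 4.4°, 12.8°.
Largest gap = 339.0° ⇒ minimal covering band is its complement: 360° − 339.0° = 21.0°.
Band runs from +173.9° eastward to -165.1°, crossing the antimeridian.

21.0°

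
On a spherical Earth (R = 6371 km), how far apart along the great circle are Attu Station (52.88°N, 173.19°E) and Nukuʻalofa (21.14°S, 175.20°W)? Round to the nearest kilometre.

Δλ = -175.20 − 173.19 = -348.39°; wrapped into (−180°, 180°]: 11.61°.
Δφ = -21.14 − 52.88 = -74.02°.
a = sin²(Δφ/2) + cos φ₁ · cos φ₂ · sin²(Δλ/2) = 0.368107.
c = 2·atan2(√a, √(1−a)) = 1.30385 rad → d = 6371·c ≈ 8306.84 km.

8307 km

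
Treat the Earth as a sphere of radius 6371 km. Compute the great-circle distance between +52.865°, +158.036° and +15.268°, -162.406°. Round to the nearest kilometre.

Δλ = -162.406 − 158.036 = -320.442°; wrapped into (−180°, 180°]: 39.558°.
Δφ = 15.268 − 52.865 = -37.597°.
a = sin²(Δφ/2) + cos φ₁ · cos φ₂ · sin²(Δλ/2) = 0.170528.
c = 2·atan2(√a, √(1−a)) = 0.85138 rad → d = 6371·c ≈ 5424.16 km.

5424 km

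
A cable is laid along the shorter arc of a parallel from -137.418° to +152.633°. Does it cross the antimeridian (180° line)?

Naïve |152.633 − -137.418| = 290.051° > 180°, so the shorter arc goes the other way round — across 180°.
Signed shortest Δλ = ((152.633 − -137.418 + 180) mod 360) − 180 = -69.949°.
Going west by 69.949° from -137.418° passes through 180° before reaching +152.633°.

Yes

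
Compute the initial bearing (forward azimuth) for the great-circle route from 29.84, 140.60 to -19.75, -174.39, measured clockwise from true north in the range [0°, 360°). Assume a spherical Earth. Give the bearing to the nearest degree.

Δλ = -174.39 − 140.60 = -314.99°; wrapped into (−180°, 180°]: 45.01°.
θ = atan2( sin Δλ · cos φ₂ , cos φ₁ · sin φ₂ − sin φ₁ · cos φ₂ · cos Δλ )
  = atan2(0.66563, -0.62420) = 133.160° → normalised to [0°, 360°): 133.160°.

133°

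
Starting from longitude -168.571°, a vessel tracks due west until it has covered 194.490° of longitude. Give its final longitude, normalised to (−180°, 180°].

-3.061°

Start at -168.571°; shift −194.490° → -363.061°.
-363.061° lies outside (−180°, 180°]; add 360° → -3.061°.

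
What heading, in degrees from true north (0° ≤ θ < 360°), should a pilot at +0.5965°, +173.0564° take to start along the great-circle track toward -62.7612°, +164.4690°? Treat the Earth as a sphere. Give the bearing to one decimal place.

Δλ = 164.4690 − 173.0564 = -8.5874°.
θ = atan2( sin Δλ · cos φ₂ , cos φ₁ · sin φ₂ − sin φ₁ · cos φ₂ · cos Δλ )
  = atan2(-0.06834, -0.89377) = -175.627° → normalised to [0°, 360°): 184.373°.

184.4°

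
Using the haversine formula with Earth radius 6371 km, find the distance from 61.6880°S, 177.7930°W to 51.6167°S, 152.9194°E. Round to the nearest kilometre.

Δλ = 152.9194 − -177.7930 = 330.7124°; wrapped into (−180°, 180°]: -29.2876°.
Δφ = -51.6167 − -61.6880 = 10.0713°.
a = sin²(Δφ/2) + cos φ₁ · cos φ₂ · sin²(Δλ/2) = 0.026526.
c = 2·atan2(√a, √(1−a)) = 0.32719 rad → d = 6371·c ≈ 2084.54 km.

2085 km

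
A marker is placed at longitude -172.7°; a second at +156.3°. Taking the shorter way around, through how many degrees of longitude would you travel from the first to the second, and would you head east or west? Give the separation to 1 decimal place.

Raw difference: 156.3 − -172.7 = 329.0°.
Normalise into (−180°, 180°]: 329.0° − 360° = -31.0°.
Negative ⇒ the second point lies to the west; separation 31.0°.

31.0° west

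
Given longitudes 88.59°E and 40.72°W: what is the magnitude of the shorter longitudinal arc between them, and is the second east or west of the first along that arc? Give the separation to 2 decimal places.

Raw difference: -40.72 − 88.59 = -129.31°.
Normalise into (−180°, 180°]: -129.31° stays -129.31°.
Negative ⇒ the second point lies to the west; separation 129.31°.

129.31° west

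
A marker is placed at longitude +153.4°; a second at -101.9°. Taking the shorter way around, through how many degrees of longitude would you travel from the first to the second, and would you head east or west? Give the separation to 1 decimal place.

104.7° east

Raw difference: -101.9 − 153.4 = -255.3°.
Normalise into (−180°, 180°]: -255.3° + 360° = 104.7°.
Positive ⇒ the second point lies to the east; separation 104.7°.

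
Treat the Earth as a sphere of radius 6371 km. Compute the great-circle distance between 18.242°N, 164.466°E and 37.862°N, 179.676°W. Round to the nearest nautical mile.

Δλ = -179.676 − 164.466 = -344.142°; wrapped into (−180°, 180°]: 15.858°.
Δφ = 37.862 − 18.242 = 19.620°.
a = sin²(Δφ/2) + cos φ₁ · cos φ₂ · sin²(Δλ/2) = 0.043298.
c = 2·atan2(√a, √(1−a)) = 0.41923 rad → d = 6371·c ≈ 2670.90 km ≈ 1442.17 nmi.

1442 nmi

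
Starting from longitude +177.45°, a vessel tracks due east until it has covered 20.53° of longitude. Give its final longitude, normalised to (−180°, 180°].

-162.02°

Start at +177.45°; shift +20.53° → +197.98°.
+197.98° lies outside (−180°, 180°]; subtract 360° → -162.02°.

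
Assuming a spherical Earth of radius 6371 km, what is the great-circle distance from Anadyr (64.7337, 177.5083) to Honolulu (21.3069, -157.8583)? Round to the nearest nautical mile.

2784 nmi

Δλ = -157.8583 − 177.5083 = -335.3666°; wrapped into (−180°, 180°]: 24.6334°.
Δφ = 21.3069 − 64.7337 = -43.4268°.
a = sin²(Δφ/2) + cos φ₁ · cos φ₂ · sin²(Δλ/2) = 0.154968.
c = 2·atan2(√a, √(1−a)) = 0.80922 rad → d = 6371·c ≈ 5155.53 km ≈ 2783.76 nmi.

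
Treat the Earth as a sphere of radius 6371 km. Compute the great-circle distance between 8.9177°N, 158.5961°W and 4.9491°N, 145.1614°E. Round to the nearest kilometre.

Δλ = 145.1614 − -158.5961 = 303.7575°; wrapped into (−180°, 180°]: -56.2425°.
Δφ = 4.9491 − 8.9177 = -3.9686°.
a = sin²(Δφ/2) + cos φ₁ · cos φ₂ · sin²(Δλ/2) = 0.219856.
c = 2·atan2(√a, √(1−a)) = 0.97606 rad → d = 6371·c ≈ 6218.49 km.

6218 km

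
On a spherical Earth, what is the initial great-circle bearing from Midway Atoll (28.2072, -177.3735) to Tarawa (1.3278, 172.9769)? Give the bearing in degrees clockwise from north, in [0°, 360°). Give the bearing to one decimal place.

200.6°

Δλ = 172.9769 − -177.3735 = 350.3504°; wrapped into (−180°, 180°]: -9.6496°.
θ = atan2( sin Δλ · cos φ₂ , cos φ₁ · sin φ₂ − sin φ₁ · cos φ₂ · cos Δλ )
  = atan2(-0.16758, -0.44543) = -159.383° → normalised to [0°, 360°): 200.617°.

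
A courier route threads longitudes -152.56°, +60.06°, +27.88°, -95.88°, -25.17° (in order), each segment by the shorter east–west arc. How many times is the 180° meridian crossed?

Leg 1: -152.56° → +60.06°, shortest Δλ = -147.38° (west) — crosses 180°.
Leg 2: +60.06° → +27.88°, shortest Δλ = -32.18° (west) — does not cross 180°.
Leg 3: +27.88° → -95.88°, shortest Δλ = -123.76° (west) — does not cross 180°.
Leg 4: -95.88° → -25.17°, shortest Δλ = 70.71° (east) — does not cross 180°.
Total crossings: 1.

1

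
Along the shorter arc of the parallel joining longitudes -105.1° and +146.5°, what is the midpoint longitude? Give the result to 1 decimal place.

-159.3°

Signed shortest Δλ from -105.1° to +146.5° is -108.4°.
Midpoint longitude = -105.1° + (-108.4°)/2 = -105.1° − 54.2° = -159.3°.
(The naïve average (-105.1 + +146.5)/2 = 20.7° is on the wrong side of the globe.)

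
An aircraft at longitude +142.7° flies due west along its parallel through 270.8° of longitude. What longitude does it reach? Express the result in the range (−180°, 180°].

-128.1°

Start at +142.7°; shift −270.8° → -128.1°.
-128.1° already lies in (−180°, 180°].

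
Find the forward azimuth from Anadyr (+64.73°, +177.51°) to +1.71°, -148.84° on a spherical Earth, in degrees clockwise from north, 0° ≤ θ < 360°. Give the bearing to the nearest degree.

143°

Δλ = -148.84 − 177.51 = -326.35°; wrapped into (−180°, 180°]: 33.65°.
θ = atan2( sin Δλ · cos φ₂ , cos φ₁ · sin φ₂ − sin φ₁ · cos φ₂ · cos Δλ )
  = atan2(0.55387, -0.73971) = 143.175° → normalised to [0°, 360°): 143.175°.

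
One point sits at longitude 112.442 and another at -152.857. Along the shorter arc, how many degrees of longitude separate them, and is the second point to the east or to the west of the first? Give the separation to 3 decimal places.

Raw difference: -152.857 − 112.442 = -265.299°.
Normalise into (−180°, 180°]: -265.299° + 360° = 94.701°.
Positive ⇒ the second point lies to the east; separation 94.701°.

94.701° east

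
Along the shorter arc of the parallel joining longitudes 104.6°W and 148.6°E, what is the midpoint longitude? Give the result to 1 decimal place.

158.0°W

Signed shortest Δλ from -104.6° to +148.6° is -106.8°.
Midpoint longitude = -104.6° + (-106.8°)/2 = -104.6° − 53.4° = -158.0°.
(The naïve average (-104.6 + +148.6)/2 = 22.0° is on the wrong side of the globe.)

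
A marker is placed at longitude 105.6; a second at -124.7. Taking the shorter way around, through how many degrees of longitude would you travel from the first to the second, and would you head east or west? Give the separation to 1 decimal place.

Raw difference: -124.7 − 105.6 = -230.3°.
Normalise into (−180°, 180°]: -230.3° + 360° = 129.7°.
Positive ⇒ the second point lies to the east; separation 129.7°.

129.7° east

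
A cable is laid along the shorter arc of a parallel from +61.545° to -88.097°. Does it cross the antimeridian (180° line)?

No

Signed shortest Δλ = ((-88.097 − 61.545 + 180) mod 360) − 180 = -149.642°.
Going west by 149.642° from +61.545° reaches -88.097° without touching 180°.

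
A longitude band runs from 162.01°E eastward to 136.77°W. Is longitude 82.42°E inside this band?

Band width going east from +162.01° to -136.77°: ((-136.77 − 162.01) mod 360) = 61.22°.
Offset of +82.42° east of the west edge: ((82.42 − 162.01) mod 360) = 280.41°.
280.41° > 61.22° ⇒ outside.

No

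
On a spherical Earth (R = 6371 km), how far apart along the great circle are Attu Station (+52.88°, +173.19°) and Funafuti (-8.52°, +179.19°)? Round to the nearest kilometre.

6851 km

Δλ = 179.19 − 173.19 = 6.00°.
Δφ = -8.52 − 52.88 = -61.40°.
a = sin²(Δφ/2) + cos φ₁ · cos φ₂ · sin²(Δλ/2) = 0.262289.
c = 2·atan2(√a, √(1−a)) = 1.07535 rad → d = 6371·c ≈ 6851.07 km.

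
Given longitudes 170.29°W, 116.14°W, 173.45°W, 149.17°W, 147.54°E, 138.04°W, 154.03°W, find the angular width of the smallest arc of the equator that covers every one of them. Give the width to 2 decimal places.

Sort the longitudes: -173.45°, -170.29°, -154.03°, -149.17°, -138.04°, -116.14°, +147.54°.
Eastward gaps between consecutive values (wrapping around): 3.16°, 16.26°, 4.86°, 11.13°, 21.90°, 263.68°, 39.01°.
Largest gap = 263.68° ⇒ minimal covering band is its complement: 360° − 263.68° = 96.32°.
Band runs from +147.54° eastward to -116.14°, crossing the antimeridian.

96.32°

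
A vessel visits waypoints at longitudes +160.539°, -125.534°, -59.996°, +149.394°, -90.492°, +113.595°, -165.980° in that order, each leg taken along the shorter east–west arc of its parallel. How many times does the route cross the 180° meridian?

5

Leg 1: +160.539° → -125.534°, shortest Δλ = 73.927° (east) — crosses 180°.
Leg 2: -125.534° → -59.996°, shortest Δλ = 65.538° (east) — does not cross 180°.
Leg 3: -59.996° → +149.394°, shortest Δλ = -150.61° (west) — crosses 180°.
Leg 4: +149.394° → -90.492°, shortest Δλ = 120.114° (east) — crosses 180°.
Leg 5: -90.492° → +113.595°, shortest Δλ = -155.913° (west) — crosses 180°.
Leg 6: +113.595° → -165.980°, shortest Δλ = 80.425° (east) — crosses 180°.
Total crossings: 5.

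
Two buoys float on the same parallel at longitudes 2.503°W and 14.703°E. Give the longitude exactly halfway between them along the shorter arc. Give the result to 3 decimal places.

Signed shortest Δλ from -2.503° to +14.703° is +17.206°.
Midpoint longitude = -2.503° + (+17.206°)/2 = -2.503° + 8.603° = +6.100°.

6.100°E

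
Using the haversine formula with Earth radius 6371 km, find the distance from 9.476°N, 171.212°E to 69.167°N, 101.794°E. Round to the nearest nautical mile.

4437 nmi

Δλ = 101.794 − 171.212 = -69.418°.
Δφ = 69.167 − 9.476 = 59.691°.
a = sin²(Δφ/2) + cos φ₁ · cos φ₂ · sin²(Δλ/2) = 0.361404.
c = 2·atan2(√a, √(1−a)) = 1.28993 rad → d = 6371·c ≈ 8218.12 km ≈ 4437.43 nmi.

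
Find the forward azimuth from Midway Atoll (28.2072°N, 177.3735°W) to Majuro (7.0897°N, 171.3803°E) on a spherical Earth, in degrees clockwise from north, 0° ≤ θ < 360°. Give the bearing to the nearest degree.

209°

Δλ = 171.3803 − -177.3735 = 348.7538°; wrapped into (−180°, 180°]: -11.2462°.
θ = atan2( sin Δλ · cos φ₂ , cos φ₁ · sin φ₂ − sin φ₁ · cos φ₂ · cos Δλ )
  = atan2(-0.19353, -0.35128) = -151.148° → normalised to [0°, 360°): 208.852°.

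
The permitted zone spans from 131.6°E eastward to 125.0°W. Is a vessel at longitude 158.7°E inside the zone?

Yes

Band width going east from +131.6° to -125.0°: ((-125.0 − 131.6) mod 360) = 103.4°.
Offset of +158.7° east of the west edge: ((158.7 − 131.6) mod 360) = 27.1°.
27.1° ≤ 103.4° ⇒ inside.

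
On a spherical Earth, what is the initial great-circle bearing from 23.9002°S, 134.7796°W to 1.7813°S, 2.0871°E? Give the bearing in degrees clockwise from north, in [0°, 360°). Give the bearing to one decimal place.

115.4°

Δλ = 2.0871 − -134.7796 = 136.8667°.
θ = atan2( sin Δλ · cos φ₂ , cos φ₁ · sin φ₂ − sin φ₁ · cos φ₂ · cos Δλ )
  = atan2(0.68337, -0.32394) = 115.362° → normalised to [0°, 360°): 115.362°.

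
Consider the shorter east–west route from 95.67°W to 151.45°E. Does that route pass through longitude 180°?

Naïve |151.45 − -95.67| = 247.12° > 180°, so the shorter arc goes the other way round — across 180°.
Signed shortest Δλ = ((151.45 − -95.67 + 180) mod 360) − 180 = -112.88°.
Going west by 112.88° from -95.67° passes through 180° before reaching +151.45°.

Yes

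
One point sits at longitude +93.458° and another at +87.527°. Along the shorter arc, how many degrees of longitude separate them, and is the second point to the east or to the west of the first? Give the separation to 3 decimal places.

Raw difference: 87.527 − 93.458 = -5.931°.
Normalise into (−180°, 180°]: -5.931° stays -5.931°.
Negative ⇒ the second point lies to the west; separation 5.931°.

5.931° west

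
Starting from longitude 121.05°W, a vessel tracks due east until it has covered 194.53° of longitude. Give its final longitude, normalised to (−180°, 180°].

73.48°E

Start at -121.05°; shift +194.53° → +73.48°.
+73.48° already lies in (−180°, 180°].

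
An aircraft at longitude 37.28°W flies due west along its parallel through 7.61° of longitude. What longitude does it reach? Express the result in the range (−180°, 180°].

44.89°W

Start at -37.28°; shift −7.61° → -44.89°.
-44.89° already lies in (−180°, 180°].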